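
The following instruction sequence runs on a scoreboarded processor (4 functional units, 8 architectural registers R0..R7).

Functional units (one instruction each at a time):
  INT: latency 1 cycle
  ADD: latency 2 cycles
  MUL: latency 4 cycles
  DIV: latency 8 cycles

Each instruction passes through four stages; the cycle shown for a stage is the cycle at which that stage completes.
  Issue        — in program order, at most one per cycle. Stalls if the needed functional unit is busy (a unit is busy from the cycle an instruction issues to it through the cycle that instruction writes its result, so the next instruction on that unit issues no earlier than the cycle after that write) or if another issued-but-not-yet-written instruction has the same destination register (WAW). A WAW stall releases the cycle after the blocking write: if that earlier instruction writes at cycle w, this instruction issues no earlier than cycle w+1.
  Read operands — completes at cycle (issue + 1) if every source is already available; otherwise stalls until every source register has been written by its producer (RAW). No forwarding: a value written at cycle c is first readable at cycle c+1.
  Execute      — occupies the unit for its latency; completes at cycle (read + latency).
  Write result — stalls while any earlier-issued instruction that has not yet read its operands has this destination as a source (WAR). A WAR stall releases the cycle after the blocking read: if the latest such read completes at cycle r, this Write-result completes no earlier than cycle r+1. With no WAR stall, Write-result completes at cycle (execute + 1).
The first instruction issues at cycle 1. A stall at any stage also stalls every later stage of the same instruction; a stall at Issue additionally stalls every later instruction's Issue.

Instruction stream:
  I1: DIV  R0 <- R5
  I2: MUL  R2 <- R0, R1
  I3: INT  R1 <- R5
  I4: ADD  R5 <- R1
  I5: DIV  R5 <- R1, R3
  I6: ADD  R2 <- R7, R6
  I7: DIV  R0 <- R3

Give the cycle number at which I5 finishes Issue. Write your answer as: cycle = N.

[1] I1 issues→DIV
[2] I1 reads · I2 issues→MUL
[3] I3 issues→INT
[4] I3 reads · I4 issues→ADD
[5] I3 exec-done
[10] I1 exec-done
[11] I1 writes R0
[12] I2 reads
[13] I3 writes R1
[14] I4 reads
[16] I2 exec-done · I4 exec-done
[17] I2 writes R2 · I4 writes R5
[18] I5 issues→DIV
[19] I5 reads · I6 issues→ADD
[20] I6 reads
[22] I6 exec-done
[23] I6 writes R2
[27] I5 exec-done
[28] I5 writes R5
[29] I7 issues→DIV
[30] I7 reads
[38] I7 exec-done
[39] I7 writes R0

cycle = 18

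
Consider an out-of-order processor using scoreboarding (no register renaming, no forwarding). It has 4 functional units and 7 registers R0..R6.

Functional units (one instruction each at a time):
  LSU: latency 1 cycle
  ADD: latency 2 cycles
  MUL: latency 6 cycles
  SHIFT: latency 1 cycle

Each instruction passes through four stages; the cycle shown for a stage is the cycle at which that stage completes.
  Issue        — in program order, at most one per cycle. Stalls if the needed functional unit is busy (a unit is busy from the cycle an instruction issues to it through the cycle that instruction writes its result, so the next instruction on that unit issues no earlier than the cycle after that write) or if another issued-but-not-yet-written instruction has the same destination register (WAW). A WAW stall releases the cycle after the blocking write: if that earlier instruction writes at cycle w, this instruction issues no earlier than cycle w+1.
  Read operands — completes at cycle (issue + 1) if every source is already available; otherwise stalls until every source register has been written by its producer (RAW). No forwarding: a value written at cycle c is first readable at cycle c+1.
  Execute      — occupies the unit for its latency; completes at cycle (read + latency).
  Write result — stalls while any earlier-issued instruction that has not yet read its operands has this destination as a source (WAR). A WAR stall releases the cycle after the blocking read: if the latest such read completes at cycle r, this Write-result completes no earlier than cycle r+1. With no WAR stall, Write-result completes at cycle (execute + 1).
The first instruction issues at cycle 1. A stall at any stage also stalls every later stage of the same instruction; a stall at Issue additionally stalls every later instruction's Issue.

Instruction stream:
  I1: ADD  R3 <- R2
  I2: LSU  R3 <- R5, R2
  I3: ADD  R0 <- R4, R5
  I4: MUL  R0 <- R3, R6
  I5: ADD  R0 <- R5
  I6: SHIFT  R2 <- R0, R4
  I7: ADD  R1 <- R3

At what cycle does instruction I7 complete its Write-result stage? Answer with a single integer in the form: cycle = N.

cycle = 30

I1  is:1  ro:2  ex:4  wr:5
I2  is:6  ro:7  ex:8  wr:9  — WAW R3: wait I1 write@5
I3  is:7  ro:8  ex:10  wr:11
I4  is:12  ro:13  ex:19  wr:20  — WAW R0: wait I3 write@11
I5  is:21  ro:22  ex:24  wr:25  — WAW R0: wait I4 write@20
I6  is:22  ro:26  ex:27  wr:28  — RAW R0: wait I5 write@25
I7  is:26  ro:27  ex:29  wr:30  — struct: ADD busy until I5 writes@25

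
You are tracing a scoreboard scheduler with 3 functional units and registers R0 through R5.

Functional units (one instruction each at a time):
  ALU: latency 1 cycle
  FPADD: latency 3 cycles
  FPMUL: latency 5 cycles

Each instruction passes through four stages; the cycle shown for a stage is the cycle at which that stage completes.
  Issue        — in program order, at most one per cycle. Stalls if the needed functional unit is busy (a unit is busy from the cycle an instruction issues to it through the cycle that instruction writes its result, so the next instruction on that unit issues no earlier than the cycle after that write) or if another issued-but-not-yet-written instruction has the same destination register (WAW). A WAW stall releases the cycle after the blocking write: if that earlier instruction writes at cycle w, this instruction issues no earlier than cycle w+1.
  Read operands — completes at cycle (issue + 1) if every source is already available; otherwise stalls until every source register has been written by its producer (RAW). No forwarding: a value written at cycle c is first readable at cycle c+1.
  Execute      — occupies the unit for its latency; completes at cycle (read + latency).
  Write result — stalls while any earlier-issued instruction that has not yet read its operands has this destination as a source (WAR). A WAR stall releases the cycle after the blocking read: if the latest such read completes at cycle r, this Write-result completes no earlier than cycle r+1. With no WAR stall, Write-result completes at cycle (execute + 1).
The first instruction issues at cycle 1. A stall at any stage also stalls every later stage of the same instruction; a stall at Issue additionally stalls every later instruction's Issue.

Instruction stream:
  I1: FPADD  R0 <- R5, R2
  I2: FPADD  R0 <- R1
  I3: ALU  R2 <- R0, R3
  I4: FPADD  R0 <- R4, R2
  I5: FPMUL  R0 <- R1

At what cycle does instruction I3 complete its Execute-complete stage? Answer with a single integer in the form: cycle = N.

cycle = 14

cycle 1: issue I1 (FPADD)
cycle 2: I1 read-ops
cycle 5: I1 finished on FPADD
cycle 6: I1→R0
cycle 7: issue I2 (FPADD)
cycle 8: I2 read-ops | issue I3 (ALU)
cycle 11: I2 finished on FPADD
cycle 12: I2→R0
cycle 13: I3 read-ops | issue I4 (FPADD)
cycle 14: I3 finished on ALU
cycle 15: I3→R2
cycle 16: I4 read-ops
cycle 19: I4 finished on FPADD
cycle 20: I4→R0
cycle 21: issue I5 (FPMUL)
cycle 22: I5 read-ops
cycle 27: I5 finished on FPMUL
cycle 28: I5→R0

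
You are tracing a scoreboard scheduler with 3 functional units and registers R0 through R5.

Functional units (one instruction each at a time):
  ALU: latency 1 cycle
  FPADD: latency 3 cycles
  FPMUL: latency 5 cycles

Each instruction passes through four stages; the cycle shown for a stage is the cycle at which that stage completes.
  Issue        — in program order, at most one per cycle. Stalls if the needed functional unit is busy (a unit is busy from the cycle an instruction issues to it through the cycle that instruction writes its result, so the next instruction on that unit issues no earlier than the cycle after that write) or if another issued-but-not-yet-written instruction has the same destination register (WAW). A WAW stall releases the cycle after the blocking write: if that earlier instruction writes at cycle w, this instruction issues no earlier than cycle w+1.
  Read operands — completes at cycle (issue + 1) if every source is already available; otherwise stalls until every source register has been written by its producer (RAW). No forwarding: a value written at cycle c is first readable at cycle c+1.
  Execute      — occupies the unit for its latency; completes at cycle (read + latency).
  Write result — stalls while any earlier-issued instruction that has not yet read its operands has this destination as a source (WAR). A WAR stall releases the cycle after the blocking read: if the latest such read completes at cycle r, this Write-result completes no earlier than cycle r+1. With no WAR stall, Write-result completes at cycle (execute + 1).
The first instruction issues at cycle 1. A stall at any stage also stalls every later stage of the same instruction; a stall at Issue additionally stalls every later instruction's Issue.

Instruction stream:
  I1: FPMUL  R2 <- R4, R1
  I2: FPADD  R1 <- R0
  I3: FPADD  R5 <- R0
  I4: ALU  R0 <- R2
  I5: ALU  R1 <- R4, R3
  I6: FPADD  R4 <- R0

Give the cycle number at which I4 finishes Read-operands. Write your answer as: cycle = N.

[1] I1 issues→FPMUL
[2] I1 reads, I2 issues→FPADD
[3] I2 reads
[6] I2 exec-done
[7] I1 exec-done, I2 writes R1
[8] I1 writes R2, I3 issues→FPADD
[9] I3 reads, I4 issues→ALU
[10] I4 reads
[11] I4 exec-done
[12] I3 exec-done, I4 writes R0
[13] I3 writes R5, I5 issues→ALU
[14] I5 reads, I6 issues→FPADD
[15] I5 exec-done, I6 reads
[16] I5 writes R1
[18] I6 exec-done
[19] I6 writes R4

cycle = 10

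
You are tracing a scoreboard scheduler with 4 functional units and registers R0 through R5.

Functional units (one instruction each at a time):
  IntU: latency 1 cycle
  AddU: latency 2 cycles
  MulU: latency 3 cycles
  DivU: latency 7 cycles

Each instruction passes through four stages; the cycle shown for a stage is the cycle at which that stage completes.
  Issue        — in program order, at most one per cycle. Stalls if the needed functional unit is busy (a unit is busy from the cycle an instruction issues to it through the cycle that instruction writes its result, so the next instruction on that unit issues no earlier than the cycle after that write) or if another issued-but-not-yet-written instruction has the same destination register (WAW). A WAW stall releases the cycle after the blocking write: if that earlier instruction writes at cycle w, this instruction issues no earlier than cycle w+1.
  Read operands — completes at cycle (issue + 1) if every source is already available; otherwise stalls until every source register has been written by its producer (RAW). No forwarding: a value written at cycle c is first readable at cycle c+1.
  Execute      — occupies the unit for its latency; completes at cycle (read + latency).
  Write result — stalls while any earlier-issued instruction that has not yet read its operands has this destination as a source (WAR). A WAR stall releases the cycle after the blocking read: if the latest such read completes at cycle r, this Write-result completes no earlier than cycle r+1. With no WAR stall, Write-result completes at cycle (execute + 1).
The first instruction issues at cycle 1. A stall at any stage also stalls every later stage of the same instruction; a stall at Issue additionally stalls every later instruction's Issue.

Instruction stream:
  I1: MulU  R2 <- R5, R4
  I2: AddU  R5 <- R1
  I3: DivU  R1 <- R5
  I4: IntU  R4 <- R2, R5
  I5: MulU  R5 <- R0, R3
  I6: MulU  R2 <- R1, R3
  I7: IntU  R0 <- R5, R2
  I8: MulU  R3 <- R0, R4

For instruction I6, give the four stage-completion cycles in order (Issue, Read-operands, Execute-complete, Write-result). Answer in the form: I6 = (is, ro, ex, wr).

t=1  I1 dispatched to MulU
t=2  I1 operands ready, I2 dispatched to AddU
t=3  I2 operands ready, I3 dispatched to DivU
t=4  I4 dispatched to IntU
t=5  I1 complete, I2 complete
t=6  R2←I1, R5←I2
t=7  I3 operands ready, I4 operands ready, I5 dispatched to MulU
t=8  I4 complete, I5 operands ready
t=9  R4←I4
t=11  I5 complete
t=12  R5←I5
t=13  I6 dispatched to MulU
t=14  I3 complete, I7 dispatched to IntU
t=15  R1←I3
t=16  I6 operands ready
t=19  I6 complete
t=20  R2←I6
t=21  I7 operands ready, I8 dispatched to MulU
t=22  I7 complete
t=23  R0←I7
t=24  I8 operands ready
t=27  I8 complete
t=28  R3←I8

I6 = (13, 16, 19, 20)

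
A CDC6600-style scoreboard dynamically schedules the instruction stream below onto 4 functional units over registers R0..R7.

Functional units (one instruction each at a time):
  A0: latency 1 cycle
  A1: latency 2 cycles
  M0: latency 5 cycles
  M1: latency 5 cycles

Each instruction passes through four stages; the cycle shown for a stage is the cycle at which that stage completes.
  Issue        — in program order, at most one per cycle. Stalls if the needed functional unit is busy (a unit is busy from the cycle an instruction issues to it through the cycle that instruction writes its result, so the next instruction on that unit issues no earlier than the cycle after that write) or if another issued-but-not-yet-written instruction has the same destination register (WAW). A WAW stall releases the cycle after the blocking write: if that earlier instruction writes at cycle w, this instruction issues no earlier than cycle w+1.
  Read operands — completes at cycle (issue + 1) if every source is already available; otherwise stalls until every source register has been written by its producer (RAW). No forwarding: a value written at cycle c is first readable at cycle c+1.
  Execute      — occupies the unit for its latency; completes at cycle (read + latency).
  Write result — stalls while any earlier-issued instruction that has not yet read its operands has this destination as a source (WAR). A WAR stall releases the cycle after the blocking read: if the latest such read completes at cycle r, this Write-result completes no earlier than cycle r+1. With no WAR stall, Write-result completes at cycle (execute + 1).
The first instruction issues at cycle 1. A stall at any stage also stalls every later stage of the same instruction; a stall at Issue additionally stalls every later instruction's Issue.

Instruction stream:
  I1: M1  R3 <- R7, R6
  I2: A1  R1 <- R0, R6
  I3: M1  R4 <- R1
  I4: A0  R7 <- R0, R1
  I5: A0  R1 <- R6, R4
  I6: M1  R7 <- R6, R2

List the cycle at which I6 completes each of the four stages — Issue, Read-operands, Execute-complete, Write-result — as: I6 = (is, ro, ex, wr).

t=1  I1 dispatched to M1
t=2  I1 operands ready; I2 dispatched to A1
t=3  I2 operands ready
t=5  I2 complete
t=6  R1←I2
t=7  I1 complete
t=8  R3←I1
t=9  I3 dispatched to M1
t=10  I3 operands ready; I4 dispatched to A0
t=11  I4 operands ready
t=12  I4 complete
t=13  R7←I4
t=14  I5 dispatched to A0
t=15  I3 complete
t=16  R4←I3
t=17  I5 operands ready; I6 dispatched to M1
t=18  I5 complete; I6 operands ready
t=19  R1←I5
t=23  I6 complete
t=24  R7←I6

I6 = (17, 18, 23, 24)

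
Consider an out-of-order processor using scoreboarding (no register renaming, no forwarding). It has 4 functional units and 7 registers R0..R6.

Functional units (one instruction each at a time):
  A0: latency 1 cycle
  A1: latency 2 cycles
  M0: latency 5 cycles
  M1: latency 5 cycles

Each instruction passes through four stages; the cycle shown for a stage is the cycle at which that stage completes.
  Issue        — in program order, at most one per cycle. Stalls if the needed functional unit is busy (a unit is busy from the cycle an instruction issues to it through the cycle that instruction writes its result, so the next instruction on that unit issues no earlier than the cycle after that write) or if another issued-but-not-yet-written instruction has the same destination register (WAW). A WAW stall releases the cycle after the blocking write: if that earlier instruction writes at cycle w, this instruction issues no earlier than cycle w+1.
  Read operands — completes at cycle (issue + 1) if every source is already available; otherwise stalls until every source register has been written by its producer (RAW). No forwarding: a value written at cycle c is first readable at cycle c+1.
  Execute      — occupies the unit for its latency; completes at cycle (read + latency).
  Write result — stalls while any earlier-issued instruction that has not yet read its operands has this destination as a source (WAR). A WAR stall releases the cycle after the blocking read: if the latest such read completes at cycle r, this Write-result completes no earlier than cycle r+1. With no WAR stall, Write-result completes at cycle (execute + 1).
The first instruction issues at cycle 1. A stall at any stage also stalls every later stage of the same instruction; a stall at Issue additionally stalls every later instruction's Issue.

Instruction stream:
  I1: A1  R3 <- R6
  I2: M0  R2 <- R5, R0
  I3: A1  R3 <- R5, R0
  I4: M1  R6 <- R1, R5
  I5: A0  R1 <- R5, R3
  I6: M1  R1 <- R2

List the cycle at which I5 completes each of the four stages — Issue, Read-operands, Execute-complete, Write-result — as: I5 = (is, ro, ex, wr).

1) issue 1, read 2, done 4, write 5
2) issue 2, read 3, done 8, write 9
3) issue 6, read 7, done 9, write 10  <struct: A1 busy until I1 writes@5>
4) issue 7, read 8, done 13, write 14
5) issue 8, read 11, done 12, write 13  <RAW R3: wait I3 write@10>
6) issue 15, read 16, done 21, write 22  <struct: M1 busy until I4 writes@14>

I5 = (8, 11, 12, 13)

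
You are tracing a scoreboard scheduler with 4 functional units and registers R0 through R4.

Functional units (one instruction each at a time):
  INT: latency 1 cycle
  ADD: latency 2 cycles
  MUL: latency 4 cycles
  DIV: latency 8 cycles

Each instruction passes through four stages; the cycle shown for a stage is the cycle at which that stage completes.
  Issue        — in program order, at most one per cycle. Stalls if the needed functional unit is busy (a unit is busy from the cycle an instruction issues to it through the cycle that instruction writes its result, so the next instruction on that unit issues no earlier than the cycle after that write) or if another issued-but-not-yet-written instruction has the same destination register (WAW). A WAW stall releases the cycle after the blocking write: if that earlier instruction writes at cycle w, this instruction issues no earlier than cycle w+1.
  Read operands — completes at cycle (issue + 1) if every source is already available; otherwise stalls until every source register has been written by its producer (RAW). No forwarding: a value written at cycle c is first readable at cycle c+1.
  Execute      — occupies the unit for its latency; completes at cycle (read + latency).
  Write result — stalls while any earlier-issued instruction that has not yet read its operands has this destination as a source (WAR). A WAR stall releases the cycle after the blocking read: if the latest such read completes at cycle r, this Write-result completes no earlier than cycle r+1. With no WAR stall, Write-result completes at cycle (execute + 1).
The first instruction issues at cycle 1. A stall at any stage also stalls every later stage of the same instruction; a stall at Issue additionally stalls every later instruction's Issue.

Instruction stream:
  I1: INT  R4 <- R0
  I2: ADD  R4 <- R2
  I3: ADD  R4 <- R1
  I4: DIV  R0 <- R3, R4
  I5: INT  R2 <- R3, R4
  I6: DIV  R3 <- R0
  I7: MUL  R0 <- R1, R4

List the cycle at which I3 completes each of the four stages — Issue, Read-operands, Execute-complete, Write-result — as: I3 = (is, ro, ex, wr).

I1 -> (1, 2, 3, 4)
I2 -> (5, 6, 8, 9)  // WAW R4: wait I1 write@4
I3 -> (10, 11, 13, 14)  // struct: ADD busy until I2 writes@9
I4 -> (11, 15, 23, 24)  // RAW R4: wait I3 write@14
I5 -> (12, 15, 16, 17)  // RAW R4: wait I3 write@14
I6 -> (25, 26, 34, 35)  // struct: DIV busy until I4 writes@24
I7 -> (26, 27, 31, 32)

I3 = (10, 11, 13, 14)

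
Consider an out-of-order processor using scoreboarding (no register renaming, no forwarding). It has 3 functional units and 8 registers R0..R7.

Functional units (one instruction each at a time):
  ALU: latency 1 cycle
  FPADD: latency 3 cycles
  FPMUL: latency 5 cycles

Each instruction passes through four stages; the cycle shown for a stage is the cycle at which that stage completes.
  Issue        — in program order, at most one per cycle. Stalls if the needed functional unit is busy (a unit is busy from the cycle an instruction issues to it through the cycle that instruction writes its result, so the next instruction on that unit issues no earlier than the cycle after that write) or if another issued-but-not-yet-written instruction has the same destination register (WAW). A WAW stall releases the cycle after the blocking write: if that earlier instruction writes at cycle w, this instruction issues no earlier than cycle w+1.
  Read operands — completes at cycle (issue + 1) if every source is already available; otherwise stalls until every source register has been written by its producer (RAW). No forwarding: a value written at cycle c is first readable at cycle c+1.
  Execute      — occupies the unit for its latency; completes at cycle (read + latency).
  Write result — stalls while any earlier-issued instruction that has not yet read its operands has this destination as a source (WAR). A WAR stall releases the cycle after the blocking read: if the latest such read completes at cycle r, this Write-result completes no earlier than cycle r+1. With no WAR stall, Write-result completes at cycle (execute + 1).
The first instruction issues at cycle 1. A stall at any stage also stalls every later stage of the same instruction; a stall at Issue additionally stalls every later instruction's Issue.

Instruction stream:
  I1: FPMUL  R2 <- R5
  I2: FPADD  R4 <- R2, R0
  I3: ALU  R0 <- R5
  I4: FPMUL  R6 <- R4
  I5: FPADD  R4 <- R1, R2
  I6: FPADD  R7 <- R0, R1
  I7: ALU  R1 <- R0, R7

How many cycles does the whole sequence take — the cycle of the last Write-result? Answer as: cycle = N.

I1  is:1  ro:2  ex:7  wr:8
I2  is:2  ro:9  ex:12  wr:13  — RAW R2: wait I1 write@8
I3  is:3  ro:4  ex:5  wr:10  — WAR R0: wait I2 read@9
I4  is:9  ro:14  ex:19  wr:20  — struct: FPMUL busy until I1 writes@8, RAW R4: wait I2 write@13
I5  is:14  ro:15  ex:18  wr:19  — struct: FPADD busy until I2 writes@13
I6  is:20  ro:21  ex:24  wr:25  — struct: FPADD busy until I5 writes@19
I7  is:21  ro:26  ex:27  wr:28  — RAW R7: wait I6 write@25

cycle = 28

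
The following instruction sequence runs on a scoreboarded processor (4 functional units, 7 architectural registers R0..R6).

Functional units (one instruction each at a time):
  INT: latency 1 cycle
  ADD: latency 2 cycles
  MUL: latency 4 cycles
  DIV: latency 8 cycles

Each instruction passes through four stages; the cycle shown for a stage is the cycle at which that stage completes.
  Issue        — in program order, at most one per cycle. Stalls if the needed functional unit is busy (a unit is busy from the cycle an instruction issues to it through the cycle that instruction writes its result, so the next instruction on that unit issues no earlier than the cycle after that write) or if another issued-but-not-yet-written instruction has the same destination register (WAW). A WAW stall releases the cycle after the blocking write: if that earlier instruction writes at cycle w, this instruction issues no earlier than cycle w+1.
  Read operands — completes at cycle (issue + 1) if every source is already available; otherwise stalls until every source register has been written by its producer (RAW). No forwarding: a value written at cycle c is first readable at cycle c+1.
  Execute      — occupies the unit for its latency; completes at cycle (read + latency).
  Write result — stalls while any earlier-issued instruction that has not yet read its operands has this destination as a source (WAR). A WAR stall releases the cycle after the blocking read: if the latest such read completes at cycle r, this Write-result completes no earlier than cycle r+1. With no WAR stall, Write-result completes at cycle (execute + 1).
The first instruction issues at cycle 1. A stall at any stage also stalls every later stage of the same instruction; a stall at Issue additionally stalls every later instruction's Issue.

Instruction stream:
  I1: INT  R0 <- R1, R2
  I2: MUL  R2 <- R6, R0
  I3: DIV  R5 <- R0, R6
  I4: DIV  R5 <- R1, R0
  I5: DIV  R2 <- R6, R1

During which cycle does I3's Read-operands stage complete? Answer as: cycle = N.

cycle = 5

I1 -> (1, 2, 3, 4)
I2 -> (2, 5, 9, 10)  // RAW R0: wait I1 write@4
I3 -> (3, 5, 13, 14)  // RAW R0: wait I1 write@4
I4 -> (15, 16, 24, 25)  // struct: DIV busy until I3 writes@14
I5 -> (26, 27, 35, 36)  // struct: DIV busy until I4 writes@25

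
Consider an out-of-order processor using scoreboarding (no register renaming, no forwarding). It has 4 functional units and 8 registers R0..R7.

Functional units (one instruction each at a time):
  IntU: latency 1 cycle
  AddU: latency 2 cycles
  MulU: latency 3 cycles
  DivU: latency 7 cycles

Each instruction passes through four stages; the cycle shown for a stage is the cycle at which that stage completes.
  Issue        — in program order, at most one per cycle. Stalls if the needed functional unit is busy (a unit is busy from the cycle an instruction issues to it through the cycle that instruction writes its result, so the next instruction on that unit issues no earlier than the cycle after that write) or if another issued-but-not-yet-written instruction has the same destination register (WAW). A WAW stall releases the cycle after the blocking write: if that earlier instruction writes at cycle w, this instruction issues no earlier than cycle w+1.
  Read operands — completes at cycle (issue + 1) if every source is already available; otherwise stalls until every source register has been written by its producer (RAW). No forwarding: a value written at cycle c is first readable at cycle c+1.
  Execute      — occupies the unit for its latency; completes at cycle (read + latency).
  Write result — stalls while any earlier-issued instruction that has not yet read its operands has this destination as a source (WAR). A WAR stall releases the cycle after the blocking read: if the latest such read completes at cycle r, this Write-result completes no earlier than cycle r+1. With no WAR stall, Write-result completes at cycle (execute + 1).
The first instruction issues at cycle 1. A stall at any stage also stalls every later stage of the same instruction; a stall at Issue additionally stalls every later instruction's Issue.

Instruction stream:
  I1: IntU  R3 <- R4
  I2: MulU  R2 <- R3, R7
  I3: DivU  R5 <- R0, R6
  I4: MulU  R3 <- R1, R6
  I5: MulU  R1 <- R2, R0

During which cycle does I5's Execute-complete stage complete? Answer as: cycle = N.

cycle = 20

I1 -> (1, 2, 3, 4)
I2 -> (2, 5, 8, 9)  // RAW R3: wait I1 write@4
I3 -> (3, 4, 11, 12)
I4 -> (10, 11, 14, 15)  // struct: MulU busy until I2 writes@9
I5 -> (16, 17, 20, 21)  // struct: MulU busy until I4 writes@15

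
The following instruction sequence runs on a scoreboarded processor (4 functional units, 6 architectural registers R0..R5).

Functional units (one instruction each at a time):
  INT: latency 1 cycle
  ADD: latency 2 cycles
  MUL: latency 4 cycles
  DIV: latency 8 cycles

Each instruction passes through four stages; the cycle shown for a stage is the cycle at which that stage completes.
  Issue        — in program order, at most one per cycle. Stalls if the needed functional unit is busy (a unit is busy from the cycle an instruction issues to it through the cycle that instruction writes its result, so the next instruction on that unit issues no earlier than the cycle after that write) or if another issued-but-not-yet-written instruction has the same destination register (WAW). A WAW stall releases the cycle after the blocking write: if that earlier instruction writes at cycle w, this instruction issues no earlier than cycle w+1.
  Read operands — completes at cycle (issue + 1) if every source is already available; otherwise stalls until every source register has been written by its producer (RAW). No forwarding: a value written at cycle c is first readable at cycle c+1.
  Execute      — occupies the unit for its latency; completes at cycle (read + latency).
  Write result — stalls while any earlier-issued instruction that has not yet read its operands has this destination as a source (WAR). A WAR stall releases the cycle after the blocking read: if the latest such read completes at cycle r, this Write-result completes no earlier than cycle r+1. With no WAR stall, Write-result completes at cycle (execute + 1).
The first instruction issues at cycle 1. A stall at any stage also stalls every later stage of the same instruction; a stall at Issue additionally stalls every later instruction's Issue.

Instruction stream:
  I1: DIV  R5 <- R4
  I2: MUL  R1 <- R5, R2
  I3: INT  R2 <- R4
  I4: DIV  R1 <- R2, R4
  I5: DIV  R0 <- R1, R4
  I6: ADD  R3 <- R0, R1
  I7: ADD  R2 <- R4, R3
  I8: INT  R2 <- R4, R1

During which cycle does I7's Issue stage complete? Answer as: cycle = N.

cycle = 44

cycle 1: I1 dispatched to DIV
cycle 2: I1 operands ready · I2 dispatched to MUL
cycle 3: I3 dispatched to INT
cycle 4: I3 operands ready
cycle 5: I3 complete
cycle 10: I1 complete
cycle 11: R5←I1
cycle 12: I2 operands ready
cycle 13: R2←I3
cycle 16: I2 complete
cycle 17: R1←I2
cycle 18: I4 dispatched to DIV
cycle 19: I4 operands ready
cycle 27: I4 complete
cycle 28: R1←I4
cycle 29: I5 dispatched to DIV
cycle 30: I5 operands ready · I6 dispatched to ADD
cycle 38: I5 complete
cycle 39: R0←I5
cycle 40: I6 operands ready
cycle 42: I6 complete
cycle 43: R3←I6
cycle 44: I7 dispatched to ADD
cycle 45: I7 operands ready
cycle 47: I7 complete
cycle 48: R2←I7
cycle 49: I8 dispatched to INT
cycle 50: I8 operands ready
cycle 51: I8 complete
cycle 52: R2←I8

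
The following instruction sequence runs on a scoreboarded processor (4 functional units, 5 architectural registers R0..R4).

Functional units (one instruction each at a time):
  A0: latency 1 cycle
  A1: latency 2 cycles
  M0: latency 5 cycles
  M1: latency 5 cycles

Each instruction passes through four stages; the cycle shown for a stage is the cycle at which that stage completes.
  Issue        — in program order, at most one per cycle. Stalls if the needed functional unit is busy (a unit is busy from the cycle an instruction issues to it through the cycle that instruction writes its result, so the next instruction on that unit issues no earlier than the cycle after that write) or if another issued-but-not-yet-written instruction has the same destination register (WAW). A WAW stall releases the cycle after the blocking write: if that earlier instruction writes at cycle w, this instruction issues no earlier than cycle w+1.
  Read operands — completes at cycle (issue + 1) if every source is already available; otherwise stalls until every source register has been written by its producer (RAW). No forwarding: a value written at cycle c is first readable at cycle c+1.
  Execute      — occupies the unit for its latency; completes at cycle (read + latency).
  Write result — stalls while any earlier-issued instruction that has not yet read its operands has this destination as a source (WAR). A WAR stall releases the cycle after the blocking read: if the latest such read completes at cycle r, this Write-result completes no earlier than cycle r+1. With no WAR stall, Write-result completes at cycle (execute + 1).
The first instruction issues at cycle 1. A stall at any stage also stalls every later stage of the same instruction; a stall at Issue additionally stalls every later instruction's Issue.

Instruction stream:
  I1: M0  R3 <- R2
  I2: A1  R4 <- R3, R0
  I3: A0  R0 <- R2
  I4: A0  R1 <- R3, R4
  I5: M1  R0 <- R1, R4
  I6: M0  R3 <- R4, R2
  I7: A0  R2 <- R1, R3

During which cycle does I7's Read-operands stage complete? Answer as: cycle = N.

  I1 | 1 | 2 | 7 | 8
  I2 | 2 | 9 | 11 | 12   RAW R3: wait I1 write@8
  I3 | 3 | 4 | 5 | 10   WAR R0: wait I2 read@9
  I4 | 11 | 13 | 14 | 15   struct: A0 busy until I3 writes@10 · RAW R4: wait I2 write@12
  I5 | 12 | 16 | 21 | 22   RAW R1: wait I4 write@15
  I6 | 13 | 14 | 19 | 20
  I7 | 16 | 21 | 22 | 23   struct: A0 busy until I4 writes@15 · RAW R3: wait I6 write@20

cycle = 21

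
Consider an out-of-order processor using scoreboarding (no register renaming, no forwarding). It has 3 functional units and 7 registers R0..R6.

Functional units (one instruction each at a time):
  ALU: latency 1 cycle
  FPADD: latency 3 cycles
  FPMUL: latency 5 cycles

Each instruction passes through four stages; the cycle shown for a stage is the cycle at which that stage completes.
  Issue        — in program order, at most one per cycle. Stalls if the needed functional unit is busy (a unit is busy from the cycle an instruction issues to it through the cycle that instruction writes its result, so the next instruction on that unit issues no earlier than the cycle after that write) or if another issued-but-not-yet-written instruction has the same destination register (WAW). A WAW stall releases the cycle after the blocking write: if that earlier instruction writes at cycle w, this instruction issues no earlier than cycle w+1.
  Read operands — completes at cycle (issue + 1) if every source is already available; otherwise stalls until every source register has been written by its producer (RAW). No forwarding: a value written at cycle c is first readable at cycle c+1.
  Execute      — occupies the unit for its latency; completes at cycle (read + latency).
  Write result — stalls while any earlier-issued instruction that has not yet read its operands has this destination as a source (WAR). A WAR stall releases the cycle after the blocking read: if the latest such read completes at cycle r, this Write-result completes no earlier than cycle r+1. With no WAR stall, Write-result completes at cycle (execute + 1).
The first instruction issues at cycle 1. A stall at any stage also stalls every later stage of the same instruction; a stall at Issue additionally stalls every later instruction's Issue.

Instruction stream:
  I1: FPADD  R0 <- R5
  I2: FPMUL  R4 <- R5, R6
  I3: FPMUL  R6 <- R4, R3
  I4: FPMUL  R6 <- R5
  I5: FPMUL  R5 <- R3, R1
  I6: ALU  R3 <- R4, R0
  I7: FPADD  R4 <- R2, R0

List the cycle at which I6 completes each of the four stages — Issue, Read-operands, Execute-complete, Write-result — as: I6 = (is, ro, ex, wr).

I6 = (27, 28, 29, 30)

I1: IS=1 RO=2 EX=5 WR=6
I2: IS=2 RO=3 EX=8 WR=9
I3: IS=10 RO=11 EX=16 WR=17  [struct: FPMUL busy until I2 writes@9]
I4: IS=18 RO=19 EX=24 WR=25  [struct: FPMUL busy until I3 writes@17]
I5: IS=26 RO=27 EX=32 WR=33  [struct: FPMUL busy until I4 writes@25]
I6: IS=27 RO=28 EX=29 WR=30
I7: IS=28 RO=29 EX=32 WR=33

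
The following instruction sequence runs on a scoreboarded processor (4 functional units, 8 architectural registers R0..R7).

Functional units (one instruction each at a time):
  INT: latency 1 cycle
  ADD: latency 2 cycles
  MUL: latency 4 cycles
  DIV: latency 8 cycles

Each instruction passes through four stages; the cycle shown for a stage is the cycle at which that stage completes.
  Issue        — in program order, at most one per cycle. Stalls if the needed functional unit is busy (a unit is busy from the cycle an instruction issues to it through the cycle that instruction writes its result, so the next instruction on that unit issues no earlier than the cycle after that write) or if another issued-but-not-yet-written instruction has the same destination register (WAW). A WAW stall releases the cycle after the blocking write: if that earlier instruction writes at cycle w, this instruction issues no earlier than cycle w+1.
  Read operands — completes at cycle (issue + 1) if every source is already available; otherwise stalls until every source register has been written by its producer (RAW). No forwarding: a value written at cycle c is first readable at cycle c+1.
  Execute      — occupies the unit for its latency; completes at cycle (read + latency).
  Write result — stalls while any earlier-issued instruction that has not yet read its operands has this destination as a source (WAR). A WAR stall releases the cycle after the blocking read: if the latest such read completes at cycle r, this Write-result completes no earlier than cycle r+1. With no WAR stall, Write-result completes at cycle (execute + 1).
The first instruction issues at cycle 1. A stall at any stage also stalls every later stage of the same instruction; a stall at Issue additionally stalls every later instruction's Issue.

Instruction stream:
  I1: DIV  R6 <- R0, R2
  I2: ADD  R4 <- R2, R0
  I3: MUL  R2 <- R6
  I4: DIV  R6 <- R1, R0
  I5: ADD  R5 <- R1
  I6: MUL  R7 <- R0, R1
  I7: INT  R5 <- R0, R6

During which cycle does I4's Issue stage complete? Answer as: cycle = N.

I1: IS=1 RO=2 EX=10 WR=11
I2: IS=2 RO=3 EX=5 WR=6
I3: IS=3 RO=12 EX=16 WR=17  [RAW R6: wait I1 write@11]
I4: IS=12 RO=13 EX=21 WR=22  [struct: DIV busy until I1 writes@11]
I5: IS=13 RO=14 EX=16 WR=17
I6: IS=18 RO=19 EX=23 WR=24  [struct: MUL busy until I3 writes@17]
I7: IS=19 RO=23 EX=24 WR=25  [RAW R6: wait I4 write@22]

cycle = 12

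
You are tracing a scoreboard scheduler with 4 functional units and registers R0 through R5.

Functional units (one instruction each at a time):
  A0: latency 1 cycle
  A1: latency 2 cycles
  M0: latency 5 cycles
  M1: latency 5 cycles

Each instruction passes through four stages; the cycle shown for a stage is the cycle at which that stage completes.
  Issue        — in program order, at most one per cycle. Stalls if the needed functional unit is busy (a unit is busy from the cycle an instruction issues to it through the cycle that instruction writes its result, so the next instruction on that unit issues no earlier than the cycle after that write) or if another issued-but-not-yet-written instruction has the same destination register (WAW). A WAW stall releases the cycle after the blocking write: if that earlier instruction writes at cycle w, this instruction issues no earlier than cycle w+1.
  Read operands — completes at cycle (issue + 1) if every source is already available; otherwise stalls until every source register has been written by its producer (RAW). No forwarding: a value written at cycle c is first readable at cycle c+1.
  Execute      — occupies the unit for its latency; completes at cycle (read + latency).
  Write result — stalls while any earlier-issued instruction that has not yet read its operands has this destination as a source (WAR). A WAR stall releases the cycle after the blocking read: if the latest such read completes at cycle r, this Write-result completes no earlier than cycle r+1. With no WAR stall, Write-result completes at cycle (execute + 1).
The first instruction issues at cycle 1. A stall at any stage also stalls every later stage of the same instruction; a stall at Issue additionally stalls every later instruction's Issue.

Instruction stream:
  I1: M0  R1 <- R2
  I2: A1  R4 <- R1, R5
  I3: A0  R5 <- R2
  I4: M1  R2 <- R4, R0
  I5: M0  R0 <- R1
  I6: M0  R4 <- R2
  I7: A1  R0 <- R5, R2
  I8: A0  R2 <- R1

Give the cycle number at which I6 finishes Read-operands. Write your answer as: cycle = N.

t=1  I1→M0
t=2  I1 RO | I2→A1
t=3  I3→A0
t=4  I3 RO | I4→M1
t=5  I3 EX
t=7  I1 EX
t=8  I1 WR R1
t=9  I2 RO | I5→M0
t=10  I3 WR R5 | I5 RO
t=11  I2 EX
t=12  I2 WR R4
t=13  I4 RO
t=15  I5 EX
t=16  I5 WR R0
t=17  I6→M0
t=18  I4 EX | I7→A1
t=19  I4 WR R2
t=20  I6 RO | I7 RO | I8→A0
t=21  I8 RO
t=22  I7 EX | I8 EX
t=23  I7 WR R0 | I8 WR R2
t=25  I6 EX
t=26  I6 WR R4

cycle = 20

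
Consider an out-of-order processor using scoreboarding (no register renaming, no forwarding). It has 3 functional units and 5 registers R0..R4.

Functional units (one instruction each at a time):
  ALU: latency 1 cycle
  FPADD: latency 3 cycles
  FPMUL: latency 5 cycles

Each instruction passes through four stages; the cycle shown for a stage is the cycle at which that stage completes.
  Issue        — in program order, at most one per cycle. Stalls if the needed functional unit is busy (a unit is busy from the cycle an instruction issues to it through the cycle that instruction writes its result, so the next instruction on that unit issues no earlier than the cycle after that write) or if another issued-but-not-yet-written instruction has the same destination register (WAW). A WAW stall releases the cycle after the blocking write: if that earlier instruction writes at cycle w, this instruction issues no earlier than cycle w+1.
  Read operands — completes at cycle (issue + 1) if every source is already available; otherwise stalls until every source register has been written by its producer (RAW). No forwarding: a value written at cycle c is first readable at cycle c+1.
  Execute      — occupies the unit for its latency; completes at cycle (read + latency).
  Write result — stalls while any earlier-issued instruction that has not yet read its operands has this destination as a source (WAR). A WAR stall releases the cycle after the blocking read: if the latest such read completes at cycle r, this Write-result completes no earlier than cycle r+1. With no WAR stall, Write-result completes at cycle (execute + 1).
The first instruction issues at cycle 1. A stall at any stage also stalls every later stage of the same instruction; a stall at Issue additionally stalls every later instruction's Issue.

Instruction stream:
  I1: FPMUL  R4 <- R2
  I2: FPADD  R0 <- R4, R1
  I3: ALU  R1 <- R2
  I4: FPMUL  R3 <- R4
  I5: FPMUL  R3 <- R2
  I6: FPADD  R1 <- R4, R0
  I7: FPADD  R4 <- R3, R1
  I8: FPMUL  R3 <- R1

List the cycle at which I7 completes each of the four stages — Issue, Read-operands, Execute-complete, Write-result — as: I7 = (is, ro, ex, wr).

1) issue 1, read 2, done 7, write 8
2) issue 2, read 9, done 12, write 13  <RAW R4: wait I1 write@8>
3) issue 3, read 4, done 5, write 10  <WAR R1: wait I2 read@9>
4) issue 9, read 10, done 15, write 16  <struct: FPMUL busy until I1 writes@8>
5) issue 17, read 18, done 23, write 24  <struct: FPMUL busy until I4 writes@16>
6) issue 18, read 19, done 22, write 23
7) issue 24, read 25, done 28, write 29  <struct: FPADD busy until I6 writes@23>
8) issue 25, read 26, done 31, write 32

I7 = (24, 25, 28, 29)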